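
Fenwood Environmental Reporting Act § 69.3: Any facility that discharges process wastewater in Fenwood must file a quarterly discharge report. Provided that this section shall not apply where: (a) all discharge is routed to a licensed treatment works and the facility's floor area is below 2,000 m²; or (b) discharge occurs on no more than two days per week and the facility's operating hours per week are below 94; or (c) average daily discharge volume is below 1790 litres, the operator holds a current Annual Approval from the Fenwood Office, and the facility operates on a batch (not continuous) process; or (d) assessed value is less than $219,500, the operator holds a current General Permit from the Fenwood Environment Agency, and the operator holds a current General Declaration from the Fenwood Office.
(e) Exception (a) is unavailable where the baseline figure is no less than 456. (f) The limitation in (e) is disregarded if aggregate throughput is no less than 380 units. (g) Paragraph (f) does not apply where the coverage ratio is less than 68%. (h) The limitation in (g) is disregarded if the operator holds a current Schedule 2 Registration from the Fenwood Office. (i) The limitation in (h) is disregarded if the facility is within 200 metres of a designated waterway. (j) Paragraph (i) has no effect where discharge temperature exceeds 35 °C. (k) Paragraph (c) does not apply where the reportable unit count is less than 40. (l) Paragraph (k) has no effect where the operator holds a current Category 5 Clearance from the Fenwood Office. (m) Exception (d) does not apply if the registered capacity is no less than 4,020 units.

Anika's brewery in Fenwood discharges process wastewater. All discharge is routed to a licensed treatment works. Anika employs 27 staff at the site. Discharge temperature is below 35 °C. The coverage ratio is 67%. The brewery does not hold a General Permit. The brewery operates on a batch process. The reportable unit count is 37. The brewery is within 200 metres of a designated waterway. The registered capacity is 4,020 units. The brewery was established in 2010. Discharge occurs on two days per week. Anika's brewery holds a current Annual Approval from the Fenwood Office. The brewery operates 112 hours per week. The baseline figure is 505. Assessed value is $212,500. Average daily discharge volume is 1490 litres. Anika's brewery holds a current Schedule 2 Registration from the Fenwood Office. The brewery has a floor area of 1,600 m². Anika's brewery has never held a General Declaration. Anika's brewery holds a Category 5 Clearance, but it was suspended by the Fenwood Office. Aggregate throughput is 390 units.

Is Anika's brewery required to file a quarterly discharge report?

Exception (a): discharge is routed to a licensed treatment works; the facility's floor area is 1,600 m², below the 2,000 m² limit — every condition holds. But: (e) is triggered — the baseline figure is 505, meeting the 456 threshold. (f) operates (aggregate throughput is 390 units, meeting the 380 units threshold), but is itself disapplied by (g): (g) operates against (f): the coverage ratio is 67%, less than the 68% limit. (h) is triggered (a current Schedule 2 Registration is held), but is itself disapplied by (i): (i) operates against (h): the brewery is within 200 m of a designated waterway. (j) does not operate here (discharge temperature is below 35 °C), so (i) stands. So (a) is unavailable.
Exception (b) does not apply: the facility's operating hours per week are 112, not below 94.
Exception (c) is satisfied on its face — average daily discharge volume is 1490 litres, below the 1790 litres limit; a current Annual Approval is held; the facility operates on a batch process. But applying paragraphs (k)–(l): (k) operates — the reportable unit count is 37, less than the 40 limit. (l), which would lift (k), is inapplicable — no current Category 5 Clearance is held. So (c) is unavailable.
Exception (d) does not apply: no General Permit is held.
None of the exceptions is available; § 69.3 applies in full.

Yes — Anika's brewery must file a quarterly discharge report.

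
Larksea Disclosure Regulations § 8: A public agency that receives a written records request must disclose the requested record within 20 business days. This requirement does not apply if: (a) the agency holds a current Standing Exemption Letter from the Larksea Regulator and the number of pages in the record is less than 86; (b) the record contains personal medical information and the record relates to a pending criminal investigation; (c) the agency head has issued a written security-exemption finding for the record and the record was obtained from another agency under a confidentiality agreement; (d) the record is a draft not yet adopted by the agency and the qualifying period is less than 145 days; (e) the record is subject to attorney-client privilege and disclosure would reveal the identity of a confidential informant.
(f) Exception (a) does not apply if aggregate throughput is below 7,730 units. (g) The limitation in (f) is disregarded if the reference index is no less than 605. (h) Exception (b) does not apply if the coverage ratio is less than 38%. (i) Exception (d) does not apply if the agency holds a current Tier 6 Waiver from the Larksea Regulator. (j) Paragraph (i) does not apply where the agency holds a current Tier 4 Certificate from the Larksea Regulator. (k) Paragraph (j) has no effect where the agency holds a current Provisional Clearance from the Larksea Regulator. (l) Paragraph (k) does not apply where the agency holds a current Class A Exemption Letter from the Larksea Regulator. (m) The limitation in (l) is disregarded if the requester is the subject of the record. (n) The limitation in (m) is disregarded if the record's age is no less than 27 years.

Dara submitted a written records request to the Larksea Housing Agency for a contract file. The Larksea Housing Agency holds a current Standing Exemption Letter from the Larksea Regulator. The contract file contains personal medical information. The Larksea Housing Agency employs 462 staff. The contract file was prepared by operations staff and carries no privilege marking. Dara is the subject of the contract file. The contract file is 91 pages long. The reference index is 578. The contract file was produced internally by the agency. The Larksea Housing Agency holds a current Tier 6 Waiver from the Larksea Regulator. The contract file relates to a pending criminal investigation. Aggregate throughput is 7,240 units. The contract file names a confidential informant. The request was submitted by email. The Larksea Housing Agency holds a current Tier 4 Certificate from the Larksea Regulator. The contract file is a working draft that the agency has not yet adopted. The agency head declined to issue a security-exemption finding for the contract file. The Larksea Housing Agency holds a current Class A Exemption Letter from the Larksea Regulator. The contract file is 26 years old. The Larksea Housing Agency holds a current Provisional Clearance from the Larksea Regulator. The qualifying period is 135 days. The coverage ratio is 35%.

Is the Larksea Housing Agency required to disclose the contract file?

Exception (a) does not apply: the number of pages in the record is 91, not less than 86.
Exception (b): the contract file contains personal medical information; the contract file relates to a pending investigation — every condition holds. But: (h) operates against (b): the coverage ratio is 35%, less than the 38% limit. Exception (b) does not apply.
Exception (c) does not apply: the agency head declined to issue a security-exemption finding.
Exception (d) is satisfied on its face — the contract file is an unadopted draft; the qualifying period is 135 days, less than the 145 days limit. However, paragraphs (i)–(n) must be considered: (i) operates — a current Tier 6 Waiver is held. (j) operates (a current Tier 4 Certificate is held), but yields to (k): (k) is engaged — a current Provisional Clearance is held. (l) is engaged (a current Class A Exemption Letter is held), but is displaced by (m): (m) is engaged — Dara is the subject of the contract file. (n), which would lift (m), is not engaged — the record's age is 26 years, short of 27 years. Exception (d) does not apply.
Exception (e) fails — the contract file carries no privilege marking.
No exception is made out. the Larksea Housing Agency falls within the general rule.

Yes — the Larksea Housing Agency must disclose the contract file.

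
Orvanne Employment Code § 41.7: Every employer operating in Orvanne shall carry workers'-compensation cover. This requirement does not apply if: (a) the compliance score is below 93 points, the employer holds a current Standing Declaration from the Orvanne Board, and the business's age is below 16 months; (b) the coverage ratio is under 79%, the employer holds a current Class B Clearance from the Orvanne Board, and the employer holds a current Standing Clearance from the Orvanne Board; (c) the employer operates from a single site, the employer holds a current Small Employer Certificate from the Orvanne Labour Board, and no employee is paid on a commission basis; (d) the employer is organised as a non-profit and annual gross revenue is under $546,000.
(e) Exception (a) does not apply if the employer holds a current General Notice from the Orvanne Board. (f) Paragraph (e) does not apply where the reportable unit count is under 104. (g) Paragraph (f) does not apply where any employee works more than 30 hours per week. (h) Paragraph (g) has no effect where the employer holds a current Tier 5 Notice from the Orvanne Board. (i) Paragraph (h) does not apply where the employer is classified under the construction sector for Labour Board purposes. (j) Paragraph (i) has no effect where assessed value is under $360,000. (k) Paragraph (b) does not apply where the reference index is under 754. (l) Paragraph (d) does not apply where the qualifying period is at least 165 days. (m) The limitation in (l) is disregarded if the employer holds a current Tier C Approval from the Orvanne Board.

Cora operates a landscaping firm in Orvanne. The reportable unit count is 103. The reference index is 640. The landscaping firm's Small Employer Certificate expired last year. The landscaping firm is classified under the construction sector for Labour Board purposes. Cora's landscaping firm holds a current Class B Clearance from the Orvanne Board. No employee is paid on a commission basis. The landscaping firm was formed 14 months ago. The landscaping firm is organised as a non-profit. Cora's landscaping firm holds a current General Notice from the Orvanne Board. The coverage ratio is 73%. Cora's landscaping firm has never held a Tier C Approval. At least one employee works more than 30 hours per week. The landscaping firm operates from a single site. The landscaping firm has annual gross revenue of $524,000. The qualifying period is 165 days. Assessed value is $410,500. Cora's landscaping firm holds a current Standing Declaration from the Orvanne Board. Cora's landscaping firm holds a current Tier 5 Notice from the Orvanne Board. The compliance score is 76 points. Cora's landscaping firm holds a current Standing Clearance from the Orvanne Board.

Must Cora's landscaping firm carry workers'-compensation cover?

Yes — Cora's landscaping firm must carry workers'-compensation cover.

Exception (a)'s conditions are all satisfied: the compliance score is 76 points, below the 93 points limit; a current Standing Declaration is held; the business's age is 14 months, below the 16 months limit. But: (e) operates against (a): a current General Notice is held. (f) operates (the reportable unit count is 103, under the 104 limit), but is itself disapplied by (g): (g) applies — at least one employee exceeds 30 hours/week. (h) would limit (g) — a current Tier 5 Notice is held — but (i) sets (h) aside: (i) operates against (h): the landscaping firm is classified under the construction sector. (j) is not triggered (assessed value is $410,500, not under $360,000), so (i) stands. Exception (a) does not apply.
Exception (b)'s conditions are all satisfied: the coverage ratio is 73%, under the 79% limit; a current Class B Clearance is held; a current Standing Clearance is held. Turning to paragraph (k): (k) is triggered — the reference index is 640, under the 754 limit. (b) is therefore removed.
Exception (c) does not apply: the Small Employer Certificate has expired.
Exception (d): the employer is a non-profit; annual gross revenue is $524,000, under the $546,000 limit — every condition holds. However, paragraphs (l)–(m) must be considered: (l) operates against (d): the qualifying period is 165 days, meeting the 165 days threshold. (m) is inapplicable (no current Tier C Approval is held), so (l) stands. Exception (d) does not apply.
None of the exceptions is available; § 41.7 applies in full.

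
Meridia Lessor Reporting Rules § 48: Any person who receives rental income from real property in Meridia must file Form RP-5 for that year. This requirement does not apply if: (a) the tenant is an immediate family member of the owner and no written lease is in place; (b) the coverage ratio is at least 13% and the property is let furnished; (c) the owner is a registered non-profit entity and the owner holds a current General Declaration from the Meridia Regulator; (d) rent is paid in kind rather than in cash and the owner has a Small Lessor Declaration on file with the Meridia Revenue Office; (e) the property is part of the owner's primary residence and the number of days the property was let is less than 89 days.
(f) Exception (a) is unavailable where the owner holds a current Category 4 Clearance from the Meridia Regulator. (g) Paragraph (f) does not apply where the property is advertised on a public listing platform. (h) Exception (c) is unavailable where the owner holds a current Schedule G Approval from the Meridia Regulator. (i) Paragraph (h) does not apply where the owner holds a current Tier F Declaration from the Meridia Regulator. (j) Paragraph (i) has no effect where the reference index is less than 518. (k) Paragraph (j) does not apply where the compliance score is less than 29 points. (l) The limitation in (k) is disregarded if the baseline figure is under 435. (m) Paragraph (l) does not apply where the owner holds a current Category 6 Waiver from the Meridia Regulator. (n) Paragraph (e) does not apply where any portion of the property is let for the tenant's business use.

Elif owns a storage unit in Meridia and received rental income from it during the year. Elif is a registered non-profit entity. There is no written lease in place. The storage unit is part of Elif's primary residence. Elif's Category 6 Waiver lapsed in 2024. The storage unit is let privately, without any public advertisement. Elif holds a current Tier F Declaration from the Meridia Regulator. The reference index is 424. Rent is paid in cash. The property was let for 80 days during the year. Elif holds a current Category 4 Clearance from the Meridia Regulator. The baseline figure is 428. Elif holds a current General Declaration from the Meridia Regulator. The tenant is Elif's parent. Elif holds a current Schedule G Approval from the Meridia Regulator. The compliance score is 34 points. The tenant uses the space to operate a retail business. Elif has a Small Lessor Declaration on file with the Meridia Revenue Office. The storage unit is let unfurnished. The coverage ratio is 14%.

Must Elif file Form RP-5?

All of (a)'s requirements are met (the tenant is an immediate family member; there is no written lease). But: (f) operates against (a): a current Category 4 Clearance is held. (g), which would lift (f), is inapplicable — the property is let privately without advertisement. So (a) is unavailable.
Exception (b) fails — the property is let unfurnished.
All of (c)'s requirements are met (Elif is a registered non-profit; a current General Declaration is held). But applying paragraphs (h)–(m): (h) is triggered — a current Schedule G Approval is held. (i) applies (a current Tier F Declaration is held), but is displaced by (j): (j) is engaged — the reference index is 424, less than the 518 limit. (k) does not operate here (the compliance score is 34 points, not less than 29 points), so (j) stands. Exception (c) does not apply.
Exception (d) requires that rent is paid in kind rather than in cash; but rent is paid in cash, so (d) is unavailable.
Exception (e): the storage unit is part of the primary residence; the number of days the property was let is 80 days, less than the 89 days limit — every condition holds. Turning to paragraph (n): (n) operates against (e): the space is let for business use. So (e) is unavailable.
No exception displaces § 48.

Yes — Elif must file Form RP-5.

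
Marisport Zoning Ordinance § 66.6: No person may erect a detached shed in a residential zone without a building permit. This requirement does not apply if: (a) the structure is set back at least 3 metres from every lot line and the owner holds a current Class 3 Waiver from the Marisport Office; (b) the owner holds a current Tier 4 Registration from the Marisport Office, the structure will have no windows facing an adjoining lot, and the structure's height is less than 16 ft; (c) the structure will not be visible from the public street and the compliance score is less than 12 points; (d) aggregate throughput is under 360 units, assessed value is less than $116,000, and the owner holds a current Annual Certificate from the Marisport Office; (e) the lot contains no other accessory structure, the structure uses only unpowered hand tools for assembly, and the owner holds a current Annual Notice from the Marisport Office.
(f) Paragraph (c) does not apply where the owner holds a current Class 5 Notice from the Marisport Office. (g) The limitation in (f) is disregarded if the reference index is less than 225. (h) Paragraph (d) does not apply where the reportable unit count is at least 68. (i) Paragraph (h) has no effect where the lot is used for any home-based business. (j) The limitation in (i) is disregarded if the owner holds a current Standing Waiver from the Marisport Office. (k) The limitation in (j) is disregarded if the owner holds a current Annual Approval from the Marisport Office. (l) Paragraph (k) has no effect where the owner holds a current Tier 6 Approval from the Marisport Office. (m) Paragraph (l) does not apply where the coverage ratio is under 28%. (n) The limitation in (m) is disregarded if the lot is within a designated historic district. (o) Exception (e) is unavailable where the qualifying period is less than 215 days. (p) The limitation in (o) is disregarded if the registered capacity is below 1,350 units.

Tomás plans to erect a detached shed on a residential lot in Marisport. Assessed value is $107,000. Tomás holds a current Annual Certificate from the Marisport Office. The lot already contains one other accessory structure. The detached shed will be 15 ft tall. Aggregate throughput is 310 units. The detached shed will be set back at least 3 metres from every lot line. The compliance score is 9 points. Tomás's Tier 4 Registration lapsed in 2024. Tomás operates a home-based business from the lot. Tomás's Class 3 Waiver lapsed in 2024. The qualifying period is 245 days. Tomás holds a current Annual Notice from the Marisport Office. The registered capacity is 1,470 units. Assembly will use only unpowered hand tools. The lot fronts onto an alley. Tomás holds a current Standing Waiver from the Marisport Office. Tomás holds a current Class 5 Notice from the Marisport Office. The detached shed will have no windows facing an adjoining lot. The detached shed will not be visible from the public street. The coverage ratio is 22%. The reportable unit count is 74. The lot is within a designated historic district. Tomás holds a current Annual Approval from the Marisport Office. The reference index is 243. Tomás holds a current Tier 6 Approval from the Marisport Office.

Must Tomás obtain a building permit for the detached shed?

Yes — Tomás must obtain a building permit.

Exception (a) does not apply: the Class 3 Waiver is not current.
Exception (b) requires that the owner holds a current Tier 4 Registration from the Marisport Office; but no current Tier 4 Registration is held, so (b) is unavailable.
Exception (c): the structure will not be visible from the street; the compliance score is 9 points, less than the 12 points limit — every condition holds. Turning to paragraphs (f)–(g): (f) is engaged — a current Class 5 Notice is held. (g), which would lift (f), is inapplicable — the reference index is 243, not less than 225. Exception (c) does not apply.
Exception (d): aggregate throughput is 310 units, under the 360 units limit; assessed value is $107,000, less than the $116,000 limit; a current Annual Certificate is held — every condition holds. However, paragraphs (h)–(n) must be considered: (h) operates against (d): the reportable unit count is 74, meeting the 68 threshold. (i) is engaged (a home-based business operates on the lot), but is overridden by (j): (j) operates against (i): a current Standing Waiver is held. (k) would limit (j) — a current Annual Approval is held — but (l) sets (k) aside: (l) operates against (k): a current Tier 6 Approval is held. (m) applies (the coverage ratio is 22%, under the 28% limit), but is set aside by (n): (n) operates against (m): the lot is in a historic district. Exception (d) does not apply.
Exception (e) requires that the lot contains no other accessory structure; but the lot already has another accessory structure, so (e) is unavailable.
None of the exceptions is available; § 66.6 applies in full.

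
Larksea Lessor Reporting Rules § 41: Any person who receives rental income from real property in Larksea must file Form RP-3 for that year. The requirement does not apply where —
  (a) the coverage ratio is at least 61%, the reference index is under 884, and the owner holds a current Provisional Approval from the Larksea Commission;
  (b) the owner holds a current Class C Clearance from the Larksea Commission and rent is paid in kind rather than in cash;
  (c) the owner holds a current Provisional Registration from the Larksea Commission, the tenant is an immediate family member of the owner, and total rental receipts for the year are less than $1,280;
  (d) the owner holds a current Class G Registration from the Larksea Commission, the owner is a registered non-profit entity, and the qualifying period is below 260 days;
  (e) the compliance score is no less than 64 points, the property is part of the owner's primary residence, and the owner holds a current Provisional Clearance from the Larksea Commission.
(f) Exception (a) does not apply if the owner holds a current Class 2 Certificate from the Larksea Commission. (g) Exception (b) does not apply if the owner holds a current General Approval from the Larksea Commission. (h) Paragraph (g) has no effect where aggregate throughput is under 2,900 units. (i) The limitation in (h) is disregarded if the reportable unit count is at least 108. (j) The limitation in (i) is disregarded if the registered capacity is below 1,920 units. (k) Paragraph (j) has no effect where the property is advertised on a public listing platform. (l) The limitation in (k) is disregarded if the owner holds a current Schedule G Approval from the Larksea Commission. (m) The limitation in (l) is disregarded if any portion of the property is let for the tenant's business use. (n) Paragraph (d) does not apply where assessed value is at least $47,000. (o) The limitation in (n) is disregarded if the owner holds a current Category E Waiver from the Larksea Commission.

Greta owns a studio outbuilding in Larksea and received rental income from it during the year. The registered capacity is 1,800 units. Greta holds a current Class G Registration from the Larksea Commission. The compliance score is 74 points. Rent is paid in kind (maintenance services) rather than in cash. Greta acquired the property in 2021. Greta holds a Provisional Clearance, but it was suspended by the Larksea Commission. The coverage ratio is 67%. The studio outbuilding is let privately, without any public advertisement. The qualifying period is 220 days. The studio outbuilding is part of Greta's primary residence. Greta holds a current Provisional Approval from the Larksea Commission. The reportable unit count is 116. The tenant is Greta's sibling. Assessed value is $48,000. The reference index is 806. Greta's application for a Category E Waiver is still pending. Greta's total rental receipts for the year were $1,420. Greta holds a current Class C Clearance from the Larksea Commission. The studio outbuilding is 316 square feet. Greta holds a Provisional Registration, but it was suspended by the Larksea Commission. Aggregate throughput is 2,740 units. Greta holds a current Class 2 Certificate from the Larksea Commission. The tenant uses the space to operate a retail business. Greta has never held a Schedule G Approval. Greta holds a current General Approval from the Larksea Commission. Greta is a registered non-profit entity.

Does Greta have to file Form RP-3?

No — exception (b) applies; Greta is not required to file Form RP-3.

Exception (a)'s conditions are all satisfied: the coverage ratio is 67%, meeting the 61% threshold; the reference index is 806, under the 884 limit; a current Provisional Approval is held. However, paragraph (f) must be considered: (f) is triggered — a current Class 2 Certificate is held. So (a) is unavailable.
Exception (b)'s conditions are all satisfied: a current Class C Clearance is held; rent is paid in kind. Considering the limiting provisions: (g) operates (a current General Approval is held), but yields to (h): (h) operates against (g): aggregate throughput is 2,740 units, under the 2,900 units limit. (i) would limit (h) — the reportable unit count is 116, meeting the 108 threshold — but (j) sets (i) aside: (j) operates against (i): the registered capacity is 1,800 units, below the 1,920 units limit. (k) is not triggered (the property is let privately without advertisement), so (j) stands. So (b) applies.
Exception (c) does not apply: no current Provisional Registration is held.
All of (d)'s requirements are met (a current Class G Registration is held; Greta is a registered non-profit; the qualifying period is 220 days, below the 260 days limit). However, paragraphs (n)–(o) must be considered: (n) applies — assessed value is $48,000, meeting the $47,000 threshold. (o) is not engaged (there is no Category E Waiver in force), so (n) stands. (d) is therefore removed.
Exception (e) requires that the owner holds a current Provisional Clearance from the Larksea Commission; but no current Provisional Clearance is held, so (e) is unavailable.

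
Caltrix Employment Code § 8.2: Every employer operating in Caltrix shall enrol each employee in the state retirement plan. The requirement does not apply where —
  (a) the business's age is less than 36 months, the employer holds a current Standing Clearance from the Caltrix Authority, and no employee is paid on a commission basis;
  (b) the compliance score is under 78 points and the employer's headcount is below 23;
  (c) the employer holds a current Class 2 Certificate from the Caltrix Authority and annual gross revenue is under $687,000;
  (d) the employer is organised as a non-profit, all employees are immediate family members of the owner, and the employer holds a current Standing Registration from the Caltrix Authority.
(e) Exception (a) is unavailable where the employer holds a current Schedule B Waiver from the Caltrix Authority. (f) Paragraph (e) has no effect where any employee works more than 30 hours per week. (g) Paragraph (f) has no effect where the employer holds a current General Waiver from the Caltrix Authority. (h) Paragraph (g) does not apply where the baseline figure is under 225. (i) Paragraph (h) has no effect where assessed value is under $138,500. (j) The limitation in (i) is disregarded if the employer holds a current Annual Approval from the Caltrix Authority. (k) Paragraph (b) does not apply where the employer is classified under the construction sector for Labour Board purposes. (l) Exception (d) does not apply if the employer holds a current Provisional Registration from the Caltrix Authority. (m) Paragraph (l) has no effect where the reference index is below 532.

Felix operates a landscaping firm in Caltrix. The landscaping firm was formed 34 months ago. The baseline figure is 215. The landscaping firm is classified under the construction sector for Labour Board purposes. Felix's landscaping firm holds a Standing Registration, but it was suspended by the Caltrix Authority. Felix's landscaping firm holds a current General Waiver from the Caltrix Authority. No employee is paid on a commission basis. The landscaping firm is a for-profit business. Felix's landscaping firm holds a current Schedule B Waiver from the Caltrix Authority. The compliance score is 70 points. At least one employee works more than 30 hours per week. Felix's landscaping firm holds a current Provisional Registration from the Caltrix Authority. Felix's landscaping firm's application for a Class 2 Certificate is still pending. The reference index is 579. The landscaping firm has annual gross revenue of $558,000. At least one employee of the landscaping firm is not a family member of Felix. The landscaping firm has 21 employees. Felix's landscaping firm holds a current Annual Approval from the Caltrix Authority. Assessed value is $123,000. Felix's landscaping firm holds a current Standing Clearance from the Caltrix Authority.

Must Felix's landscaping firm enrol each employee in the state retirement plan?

All of (a)'s requirements are met (the business's age is 34 months, less than the 36 months limit; a current Standing Clearance is held; no employee is paid on commission). As to paragraphs (e)–(j): (e) operates (a current Schedule B Waiver is held), but is set aside by (f): (f) operates against (e): at least one employee exceeds 30 hours/week. (g) operates (a current General Waiver is held), but is set aside by (h): (h) is engaged — the baseline figure is 215, under the 225 limit. (i) applies (assessed value is $123,000, under the $138,500 limit), but yields to (j): (j) is triggered — a current Annual Approval is held. (a) remains available.
All of (b)'s requirements are met (the compliance score is 70 points, under the 78 points limit; the employer's headcount is 21, below the 23 limit). Turning to paragraph (k): (k) operates against (b): the landscaping firm is classified under the construction sector. So (b) is unavailable.
Exception (c) fails — the Class 2 Certificate is not current.
Exception (d) fails — the employer is for-profit.

No — exception (a) applies; Felix's landscaping firm is not required to enrol each employee in the state retirement plan.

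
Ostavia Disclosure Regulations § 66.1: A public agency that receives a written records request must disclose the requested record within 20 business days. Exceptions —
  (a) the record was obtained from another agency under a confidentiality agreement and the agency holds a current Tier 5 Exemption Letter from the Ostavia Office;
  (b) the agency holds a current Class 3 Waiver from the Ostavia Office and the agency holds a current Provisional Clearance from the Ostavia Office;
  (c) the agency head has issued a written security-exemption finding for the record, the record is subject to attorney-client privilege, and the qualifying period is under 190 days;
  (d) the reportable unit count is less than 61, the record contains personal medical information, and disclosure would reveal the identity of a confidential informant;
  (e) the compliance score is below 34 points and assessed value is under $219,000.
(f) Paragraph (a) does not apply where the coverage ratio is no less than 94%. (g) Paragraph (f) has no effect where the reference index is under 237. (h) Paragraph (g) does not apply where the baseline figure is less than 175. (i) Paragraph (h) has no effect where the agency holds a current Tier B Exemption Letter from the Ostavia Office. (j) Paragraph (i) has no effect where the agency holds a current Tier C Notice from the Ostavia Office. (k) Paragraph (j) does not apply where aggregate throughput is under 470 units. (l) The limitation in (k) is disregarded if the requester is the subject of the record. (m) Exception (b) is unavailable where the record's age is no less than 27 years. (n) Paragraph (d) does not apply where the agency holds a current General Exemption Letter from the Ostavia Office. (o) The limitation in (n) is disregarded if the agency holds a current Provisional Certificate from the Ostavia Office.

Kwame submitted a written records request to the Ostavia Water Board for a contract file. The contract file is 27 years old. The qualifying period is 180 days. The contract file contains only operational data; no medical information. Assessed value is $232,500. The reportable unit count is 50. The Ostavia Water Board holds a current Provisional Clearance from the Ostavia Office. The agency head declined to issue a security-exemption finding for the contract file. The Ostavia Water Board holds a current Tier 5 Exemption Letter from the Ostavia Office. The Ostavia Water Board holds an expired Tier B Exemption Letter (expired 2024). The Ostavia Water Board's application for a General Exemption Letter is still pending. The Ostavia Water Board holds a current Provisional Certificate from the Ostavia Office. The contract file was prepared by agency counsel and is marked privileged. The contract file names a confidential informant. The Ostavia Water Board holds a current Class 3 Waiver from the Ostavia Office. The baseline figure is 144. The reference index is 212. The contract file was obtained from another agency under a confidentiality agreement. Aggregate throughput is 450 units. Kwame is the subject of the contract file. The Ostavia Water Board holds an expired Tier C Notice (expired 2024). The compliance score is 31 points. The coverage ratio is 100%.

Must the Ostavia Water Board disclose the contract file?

All of (a)'s requirements are met (the contract file was obtained under a confidentiality agreement; a current Tier 5 Exemption Letter is held). Turning to paragraphs (f)–(l): (f) is triggered — the coverage ratio is 100%, meeting the 94% threshold. (g) is engaged (the reference index is 212, under the 237 limit), but is displaced by (h): (h) operates against (g): the baseline figure is 144, less than the 175 limit. (i) is not engaged (the Tier B Exemption Letter is not current), so (h) stands. (a) is therefore removed.
Exception (b): a current Class 3 Waiver is held; a current Provisional Clearance is held — every condition holds. But applying paragraph (m): (m) applies — the record's age is 27 years, meeting the 27 years threshold. So (b) is unavailable.
Exception (c) fails — the agency head declined to issue a security-exemption finding.
Exception (d) does not apply: the contract file contains only operational data.
Exception (e) does not apply: assessed value is $232,500, not under $219,000.
No exception applies. The general rule governs.

Yes — the Ostavia Water Board must disclose the contract file.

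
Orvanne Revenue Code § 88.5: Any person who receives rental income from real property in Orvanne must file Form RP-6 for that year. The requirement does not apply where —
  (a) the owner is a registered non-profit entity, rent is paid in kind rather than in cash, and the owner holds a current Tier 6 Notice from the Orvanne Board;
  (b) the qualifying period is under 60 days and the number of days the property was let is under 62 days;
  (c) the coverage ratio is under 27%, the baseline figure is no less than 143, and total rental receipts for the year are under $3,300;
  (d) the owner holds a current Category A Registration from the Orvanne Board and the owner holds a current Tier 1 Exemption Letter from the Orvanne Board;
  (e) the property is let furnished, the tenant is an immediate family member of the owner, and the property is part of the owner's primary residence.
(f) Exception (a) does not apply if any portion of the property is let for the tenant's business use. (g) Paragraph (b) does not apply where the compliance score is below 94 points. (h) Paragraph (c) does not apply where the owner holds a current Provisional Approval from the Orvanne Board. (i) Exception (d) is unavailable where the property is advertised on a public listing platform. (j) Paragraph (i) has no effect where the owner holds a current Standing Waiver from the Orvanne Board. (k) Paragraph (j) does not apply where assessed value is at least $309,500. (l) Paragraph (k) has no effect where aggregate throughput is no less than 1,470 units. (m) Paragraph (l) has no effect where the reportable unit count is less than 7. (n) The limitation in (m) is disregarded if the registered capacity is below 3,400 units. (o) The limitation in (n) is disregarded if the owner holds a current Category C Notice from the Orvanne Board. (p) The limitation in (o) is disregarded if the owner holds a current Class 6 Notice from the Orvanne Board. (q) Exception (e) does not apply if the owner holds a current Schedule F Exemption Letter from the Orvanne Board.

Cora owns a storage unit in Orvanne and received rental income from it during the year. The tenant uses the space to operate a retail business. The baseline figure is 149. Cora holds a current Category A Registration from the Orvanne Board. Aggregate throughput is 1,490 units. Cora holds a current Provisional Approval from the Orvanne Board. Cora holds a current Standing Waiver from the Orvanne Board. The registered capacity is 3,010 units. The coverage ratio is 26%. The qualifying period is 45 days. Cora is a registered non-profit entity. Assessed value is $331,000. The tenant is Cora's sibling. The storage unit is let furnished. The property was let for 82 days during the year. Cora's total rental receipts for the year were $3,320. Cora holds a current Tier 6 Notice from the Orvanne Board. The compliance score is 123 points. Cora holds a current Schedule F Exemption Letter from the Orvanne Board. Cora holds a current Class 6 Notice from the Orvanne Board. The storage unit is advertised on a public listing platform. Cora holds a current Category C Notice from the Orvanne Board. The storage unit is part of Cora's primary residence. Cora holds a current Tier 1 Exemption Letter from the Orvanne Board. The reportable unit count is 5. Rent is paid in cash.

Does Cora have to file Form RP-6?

No — exception (d) applies; Cora is not required to file Form RP-6.

Exception (a) fails — rent is paid in cash.
Exception (b) requires that the number of days the property was let is under 62 days; but the number of days the property was let is 82 days, not under 62 days, so (b) is unavailable.
Exception (c) fails — total rental receipts for the year are $3,320, not under $3,300.
Exception (d) is satisfied on its face — a current Category A Registration is held; a current Tier 1 Exemption Letter is held. Applying paragraphs (i)–(p): (i) would limit (d) — the property is publicly advertised — but (j) sets (i) aside: (j) is engaged — a current Standing Waiver is held. (k) would limit (j) — assessed value is $331,000, meeting the $309,500 threshold — but (l) sets (k) aside: (l) operates against (k): aggregate throughput is 1,490 units, meeting the 1,470 units threshold. (m) applies (the reportable unit count is 5, less than the 7 limit), but yields to (n): (n) is triggered — the registered capacity is 3,010 units, below the 3,400 units limit. (o) would limit (n) — a current Category C Notice is held — but (p) sets (o) aside: (p) operates against (o): a current Class 6 Notice is held. (d) remains available.
Exception (e)'s conditions are all satisfied: the property is let furnished; the tenant is an immediate family member; the storage unit is part of the primary residence. However, paragraph (q) must be considered: (q) applies — a current Schedule F Exemption Letter is held. Exception (e) does not apply.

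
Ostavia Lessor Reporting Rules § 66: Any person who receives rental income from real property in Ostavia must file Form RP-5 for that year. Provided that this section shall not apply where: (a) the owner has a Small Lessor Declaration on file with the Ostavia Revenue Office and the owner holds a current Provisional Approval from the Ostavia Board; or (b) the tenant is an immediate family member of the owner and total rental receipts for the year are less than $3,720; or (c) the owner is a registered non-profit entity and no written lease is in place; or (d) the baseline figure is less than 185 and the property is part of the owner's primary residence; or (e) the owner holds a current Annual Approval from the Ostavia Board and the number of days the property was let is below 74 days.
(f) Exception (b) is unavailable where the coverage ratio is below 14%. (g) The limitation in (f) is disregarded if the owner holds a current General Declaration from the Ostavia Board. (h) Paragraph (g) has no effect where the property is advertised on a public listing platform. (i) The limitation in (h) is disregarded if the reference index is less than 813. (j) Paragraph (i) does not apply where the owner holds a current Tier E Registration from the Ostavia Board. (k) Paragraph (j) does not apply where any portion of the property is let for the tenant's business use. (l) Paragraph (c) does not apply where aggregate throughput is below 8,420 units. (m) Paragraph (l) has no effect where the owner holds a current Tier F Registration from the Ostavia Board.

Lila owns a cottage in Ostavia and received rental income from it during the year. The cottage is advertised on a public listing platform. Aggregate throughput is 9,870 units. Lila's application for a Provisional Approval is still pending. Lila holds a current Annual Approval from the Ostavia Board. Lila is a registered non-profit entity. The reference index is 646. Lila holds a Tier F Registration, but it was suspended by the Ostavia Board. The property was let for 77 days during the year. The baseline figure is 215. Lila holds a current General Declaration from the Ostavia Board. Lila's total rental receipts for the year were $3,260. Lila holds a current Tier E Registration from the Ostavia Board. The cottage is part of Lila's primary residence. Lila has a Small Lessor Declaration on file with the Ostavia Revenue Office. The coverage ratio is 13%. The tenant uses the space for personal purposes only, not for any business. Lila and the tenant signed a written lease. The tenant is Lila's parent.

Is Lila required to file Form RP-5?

Yes — Lila must file Form RP-5.

Exception (a) requires that the owner holds a current Provisional Approval from the Ostavia Board; but no current Provisional Approval is held, so (a) is unavailable.
All of (b)'s requirements are met (the tenant is an immediate family member; total rental receipts for the year are $3,260, less than the $3,720 limit). Turning to paragraphs (f)–(k): (f) operates against (b): the coverage ratio is 13%, below the 14% limit. (g) applies (a current General Declaration is held), but is displaced by (h): (h) operates against (g): the property is publicly advertised. (i) is engaged (the reference index is 646, less than the 813 limit), but is set aside by (j): (j) operates against (i): a current Tier E Registration is held. (k) is not engaged (the space is used for personal purposes only), so (j) stands. So (b) is unavailable.
Exception (c) requires that no written lease is in place; but a written lease is in place, so (c) is unavailable.
Exception (d) does not apply: the baseline figure is 215, not less than 185.
Exception (e) fails — the number of days the property was let is 77 days, not below 74 days.
No exception applies. The general rule governs.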